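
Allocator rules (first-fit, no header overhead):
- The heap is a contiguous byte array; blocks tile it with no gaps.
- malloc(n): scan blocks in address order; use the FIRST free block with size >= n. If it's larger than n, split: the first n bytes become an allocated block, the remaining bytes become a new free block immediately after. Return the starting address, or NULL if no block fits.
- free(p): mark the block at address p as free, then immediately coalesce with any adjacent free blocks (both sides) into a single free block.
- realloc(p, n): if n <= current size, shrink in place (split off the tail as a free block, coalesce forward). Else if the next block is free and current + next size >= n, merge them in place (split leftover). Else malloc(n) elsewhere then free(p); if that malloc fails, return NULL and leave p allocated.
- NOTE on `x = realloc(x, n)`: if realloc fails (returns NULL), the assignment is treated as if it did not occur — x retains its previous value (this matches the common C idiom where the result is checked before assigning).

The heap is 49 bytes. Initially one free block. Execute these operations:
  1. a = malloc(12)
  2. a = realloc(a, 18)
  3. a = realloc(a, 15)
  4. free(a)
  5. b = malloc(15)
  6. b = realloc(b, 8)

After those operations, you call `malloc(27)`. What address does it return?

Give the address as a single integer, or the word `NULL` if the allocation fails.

Op 1: a = malloc(12) -> a = 0; heap: [0-11 ALLOC][12-48 FREE]
Op 2: a = realloc(a, 18) -> a = 0; heap: [0-17 ALLOC][18-48 FREE]
Op 3: a = realloc(a, 15) -> a = 0; heap: [0-14 ALLOC][15-48 FREE]
Op 4: free(a) -> (freed a); heap: [0-48 FREE]
Op 5: b = malloc(15) -> b = 0; heap: [0-14 ALLOC][15-48 FREE]
Op 6: b = realloc(b, 8) -> b = 0; heap: [0-7 ALLOC][8-48 FREE]
malloc(27): first-fit scan over [0-7 ALLOC][8-48 FREE] -> 8

Answer: 8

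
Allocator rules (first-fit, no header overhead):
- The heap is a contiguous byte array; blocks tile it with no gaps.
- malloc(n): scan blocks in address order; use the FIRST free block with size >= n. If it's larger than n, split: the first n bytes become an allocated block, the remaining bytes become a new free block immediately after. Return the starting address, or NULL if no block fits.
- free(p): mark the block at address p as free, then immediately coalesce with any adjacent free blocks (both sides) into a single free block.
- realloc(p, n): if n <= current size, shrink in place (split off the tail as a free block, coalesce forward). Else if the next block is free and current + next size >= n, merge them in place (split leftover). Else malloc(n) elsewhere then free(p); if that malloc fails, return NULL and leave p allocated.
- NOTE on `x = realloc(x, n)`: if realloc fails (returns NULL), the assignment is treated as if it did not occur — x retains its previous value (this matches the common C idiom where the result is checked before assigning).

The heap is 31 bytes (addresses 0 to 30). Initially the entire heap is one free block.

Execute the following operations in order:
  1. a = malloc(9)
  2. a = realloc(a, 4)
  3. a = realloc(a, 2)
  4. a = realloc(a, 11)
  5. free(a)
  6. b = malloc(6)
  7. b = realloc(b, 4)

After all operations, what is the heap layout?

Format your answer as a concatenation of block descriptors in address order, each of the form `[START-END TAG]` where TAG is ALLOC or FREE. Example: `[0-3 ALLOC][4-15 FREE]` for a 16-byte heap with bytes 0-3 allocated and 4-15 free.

Op 1: a = malloc(9) -> a = 0; heap: [0-8 ALLOC][9-30 FREE]
Op 2: a = realloc(a, 4) -> a = 0; heap: [0-3 ALLOC][4-30 FREE]
Op 3: a = realloc(a, 2) -> a = 0; heap: [0-1 ALLOC][2-30 FREE]
Op 4: a = realloc(a, 11) -> a = 0; heap: [0-10 ALLOC][11-30 FREE]
Op 5: free(a) -> (freed a); heap: [0-30 FREE]
Op 6: b = malloc(6) -> b = 0; heap: [0-5 ALLOC][6-30 FREE]
Op 7: b = realloc(b, 4) -> b = 0; heap: [0-3 ALLOC][4-30 FREE]

Answer: [0-3 ALLOC][4-30 FREE]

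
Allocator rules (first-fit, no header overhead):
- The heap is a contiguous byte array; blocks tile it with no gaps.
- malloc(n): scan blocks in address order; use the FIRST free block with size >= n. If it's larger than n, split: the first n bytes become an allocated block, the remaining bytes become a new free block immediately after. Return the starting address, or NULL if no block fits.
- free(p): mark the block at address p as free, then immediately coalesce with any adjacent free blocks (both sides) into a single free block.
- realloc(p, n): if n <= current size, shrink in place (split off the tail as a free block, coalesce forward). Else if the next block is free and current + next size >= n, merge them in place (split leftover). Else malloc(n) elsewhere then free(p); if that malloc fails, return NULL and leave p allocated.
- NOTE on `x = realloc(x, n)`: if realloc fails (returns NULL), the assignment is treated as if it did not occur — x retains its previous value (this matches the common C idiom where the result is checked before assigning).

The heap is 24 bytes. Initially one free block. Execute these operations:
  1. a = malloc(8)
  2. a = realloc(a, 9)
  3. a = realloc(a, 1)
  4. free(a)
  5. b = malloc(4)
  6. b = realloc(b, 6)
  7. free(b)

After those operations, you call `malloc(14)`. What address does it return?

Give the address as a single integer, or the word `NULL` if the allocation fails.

Answer: 0

Derivation:
Op 1: a = malloc(8) -> a = 0; heap: [0-7 ALLOC][8-23 FREE]
Op 2: a = realloc(a, 9) -> a = 0; heap: [0-8 ALLOC][9-23 FREE]
Op 3: a = realloc(a, 1) -> a = 0; heap: [0-0 ALLOC][1-23 FREE]
Op 4: free(a) -> (freed a); heap: [0-23 FREE]
Op 5: b = malloc(4) -> b = 0; heap: [0-3 ALLOC][4-23 FREE]
Op 6: b = realloc(b, 6) -> b = 0; heap: [0-5 ALLOC][6-23 FREE]
Op 7: free(b) -> (freed b); heap: [0-23 FREE]
malloc(14): first-fit scan over [0-23 FREE] -> 0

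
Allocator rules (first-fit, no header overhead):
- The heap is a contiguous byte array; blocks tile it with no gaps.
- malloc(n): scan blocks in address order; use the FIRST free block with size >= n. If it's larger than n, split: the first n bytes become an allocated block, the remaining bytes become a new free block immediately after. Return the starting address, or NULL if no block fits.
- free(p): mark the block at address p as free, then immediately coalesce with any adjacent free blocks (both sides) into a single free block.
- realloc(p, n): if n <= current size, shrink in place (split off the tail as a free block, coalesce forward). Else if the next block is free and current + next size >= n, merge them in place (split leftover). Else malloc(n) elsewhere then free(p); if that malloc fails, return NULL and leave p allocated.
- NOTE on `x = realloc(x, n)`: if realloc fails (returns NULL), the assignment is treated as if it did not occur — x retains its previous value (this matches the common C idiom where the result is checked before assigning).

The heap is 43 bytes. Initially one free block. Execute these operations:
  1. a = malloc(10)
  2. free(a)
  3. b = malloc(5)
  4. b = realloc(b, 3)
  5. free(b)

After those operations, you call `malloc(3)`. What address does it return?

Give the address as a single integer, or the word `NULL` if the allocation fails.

Answer: 0

Derivation:
Op 1: a = malloc(10) -> a = 0; heap: [0-9 ALLOC][10-42 FREE]
Op 2: free(a) -> (freed a); heap: [0-42 FREE]
Op 3: b = malloc(5) -> b = 0; heap: [0-4 ALLOC][5-42 FREE]
Op 4: b = realloc(b, 3) -> b = 0; heap: [0-2 ALLOC][3-42 FREE]
Op 5: free(b) -> (freed b); heap: [0-42 FREE]
malloc(3): first-fit scan over [0-42 FREE] -> 0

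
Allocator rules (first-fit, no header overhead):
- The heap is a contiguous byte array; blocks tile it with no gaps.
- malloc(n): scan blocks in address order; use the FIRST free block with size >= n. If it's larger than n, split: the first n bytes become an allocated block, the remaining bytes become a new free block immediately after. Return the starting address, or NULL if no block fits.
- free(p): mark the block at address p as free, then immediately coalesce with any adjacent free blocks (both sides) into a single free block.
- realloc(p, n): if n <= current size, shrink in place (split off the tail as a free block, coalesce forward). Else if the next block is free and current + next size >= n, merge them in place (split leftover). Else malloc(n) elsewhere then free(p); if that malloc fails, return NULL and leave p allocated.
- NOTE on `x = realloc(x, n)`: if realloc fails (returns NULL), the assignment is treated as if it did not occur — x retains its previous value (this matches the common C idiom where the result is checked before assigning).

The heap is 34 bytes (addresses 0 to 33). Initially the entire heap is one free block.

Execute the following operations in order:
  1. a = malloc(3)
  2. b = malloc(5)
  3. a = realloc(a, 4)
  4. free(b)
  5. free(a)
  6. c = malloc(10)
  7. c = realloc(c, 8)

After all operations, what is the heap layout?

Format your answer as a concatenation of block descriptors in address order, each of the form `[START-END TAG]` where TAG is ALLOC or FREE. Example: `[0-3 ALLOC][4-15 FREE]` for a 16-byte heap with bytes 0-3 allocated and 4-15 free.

Op 1: a = malloc(3) -> a = 0; heap: [0-2 ALLOC][3-33 FREE]
Op 2: b = malloc(5) -> b = 3; heap: [0-2 ALLOC][3-7 ALLOC][8-33 FREE]
Op 3: a = realloc(a, 4) -> a = 8; heap: [0-2 FREE][3-7 ALLOC][8-11 ALLOC][12-33 FREE]
Op 4: free(b) -> (freed b); heap: [0-7 FREE][8-11 ALLOC][12-33 FREE]
Op 5: free(a) -> (freed a); heap: [0-33 FREE]
Op 6: c = malloc(10) -> c = 0; heap: [0-9 ALLOC][10-33 FREE]
Op 7: c = realloc(c, 8) -> c = 0; heap: [0-7 ALLOC][8-33 FREE]

Answer: [0-7 ALLOC][8-33 FREE]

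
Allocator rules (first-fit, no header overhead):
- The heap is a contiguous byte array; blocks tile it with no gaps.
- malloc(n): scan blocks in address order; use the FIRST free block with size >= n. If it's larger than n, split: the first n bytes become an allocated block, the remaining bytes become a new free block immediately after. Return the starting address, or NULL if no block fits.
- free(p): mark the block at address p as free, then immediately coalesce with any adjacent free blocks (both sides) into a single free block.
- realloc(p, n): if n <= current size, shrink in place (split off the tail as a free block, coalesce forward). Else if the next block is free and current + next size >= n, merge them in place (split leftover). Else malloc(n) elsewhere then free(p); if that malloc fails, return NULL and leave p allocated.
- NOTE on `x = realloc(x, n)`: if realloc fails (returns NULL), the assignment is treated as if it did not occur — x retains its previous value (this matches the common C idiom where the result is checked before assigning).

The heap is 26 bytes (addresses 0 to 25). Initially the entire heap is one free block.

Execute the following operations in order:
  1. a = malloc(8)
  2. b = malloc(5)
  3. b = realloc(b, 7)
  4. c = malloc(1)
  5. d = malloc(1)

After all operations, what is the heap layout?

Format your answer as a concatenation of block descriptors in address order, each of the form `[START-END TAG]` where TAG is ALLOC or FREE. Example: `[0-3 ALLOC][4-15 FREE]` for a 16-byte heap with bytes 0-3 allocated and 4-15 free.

Answer: [0-7 ALLOC][8-14 ALLOC][15-15 ALLOC][16-16 ALLOC][17-25 FREE]

Derivation:
Op 1: a = malloc(8) -> a = 0; heap: [0-7 ALLOC][8-25 FREE]
Op 2: b = malloc(5) -> b = 8; heap: [0-7 ALLOC][8-12 ALLOC][13-25 FREE]
Op 3: b = realloc(b, 7) -> b = 8; heap: [0-7 ALLOC][8-14 ALLOC][15-25 FREE]
Op 4: c = malloc(1) -> c = 15; heap: [0-7 ALLOC][8-14 ALLOC][15-15 ALLOC][16-25 FREE]
Op 5: d = malloc(1) -> d = 16; heap: [0-7 ALLOC][8-14 ALLOC][15-15 ALLOC][16-16 ALLOC][17-25 FREE]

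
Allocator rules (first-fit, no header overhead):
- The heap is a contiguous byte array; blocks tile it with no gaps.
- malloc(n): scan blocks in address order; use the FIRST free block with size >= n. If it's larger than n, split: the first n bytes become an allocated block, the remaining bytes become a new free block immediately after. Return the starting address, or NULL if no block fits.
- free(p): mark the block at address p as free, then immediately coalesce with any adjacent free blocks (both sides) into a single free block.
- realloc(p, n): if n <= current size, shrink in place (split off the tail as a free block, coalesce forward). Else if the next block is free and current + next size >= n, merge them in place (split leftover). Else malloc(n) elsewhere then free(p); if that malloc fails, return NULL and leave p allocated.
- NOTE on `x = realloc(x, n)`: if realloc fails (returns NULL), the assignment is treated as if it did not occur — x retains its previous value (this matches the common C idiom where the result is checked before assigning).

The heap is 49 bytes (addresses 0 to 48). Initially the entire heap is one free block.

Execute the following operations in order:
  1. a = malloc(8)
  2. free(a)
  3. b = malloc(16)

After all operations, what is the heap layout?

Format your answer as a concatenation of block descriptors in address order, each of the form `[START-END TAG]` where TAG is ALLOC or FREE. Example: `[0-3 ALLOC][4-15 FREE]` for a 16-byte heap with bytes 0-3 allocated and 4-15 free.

Op 1: a = malloc(8) -> a = 0; heap: [0-7 ALLOC][8-48 FREE]
Op 2: free(a) -> (freed a); heap: [0-48 FREE]
Op 3: b = malloc(16) -> b = 0; heap: [0-15 ALLOC][16-48 FREE]

Answer: [0-15 ALLOC][16-48 FREE]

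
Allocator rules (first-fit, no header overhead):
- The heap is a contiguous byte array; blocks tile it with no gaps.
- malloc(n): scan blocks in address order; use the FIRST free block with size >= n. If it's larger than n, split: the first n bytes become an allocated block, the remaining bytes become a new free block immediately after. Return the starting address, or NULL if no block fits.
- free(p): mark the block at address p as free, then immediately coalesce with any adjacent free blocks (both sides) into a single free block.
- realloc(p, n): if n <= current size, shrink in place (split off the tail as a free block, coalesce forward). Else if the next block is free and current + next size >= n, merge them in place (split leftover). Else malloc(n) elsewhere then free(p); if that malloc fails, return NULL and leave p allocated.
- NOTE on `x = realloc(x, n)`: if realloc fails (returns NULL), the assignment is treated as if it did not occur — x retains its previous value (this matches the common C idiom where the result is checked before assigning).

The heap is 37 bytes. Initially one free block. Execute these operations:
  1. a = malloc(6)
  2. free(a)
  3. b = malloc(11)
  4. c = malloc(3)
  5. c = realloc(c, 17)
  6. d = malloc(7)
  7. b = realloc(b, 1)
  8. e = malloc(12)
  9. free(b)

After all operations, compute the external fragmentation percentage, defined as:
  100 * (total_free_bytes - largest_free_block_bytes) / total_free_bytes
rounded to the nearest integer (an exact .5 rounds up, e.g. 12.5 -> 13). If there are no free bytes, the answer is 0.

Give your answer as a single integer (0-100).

Op 1: a = malloc(6) -> a = 0; heap: [0-5 ALLOC][6-36 FREE]
Op 2: free(a) -> (freed a); heap: [0-36 FREE]
Op 3: b = malloc(11) -> b = 0; heap: [0-10 ALLOC][11-36 FREE]
Op 4: c = malloc(3) -> c = 11; heap: [0-10 ALLOC][11-13 ALLOC][14-36 FREE]
Op 5: c = realloc(c, 17) -> c = 11; heap: [0-10 ALLOC][11-27 ALLOC][28-36 FREE]
Op 6: d = malloc(7) -> d = 28; heap: [0-10 ALLOC][11-27 ALLOC][28-34 ALLOC][35-36 FREE]
Op 7: b = realloc(b, 1) -> b = 0; heap: [0-0 ALLOC][1-10 FREE][11-27 ALLOC][28-34 ALLOC][35-36 FREE]
Op 8: e = malloc(12) -> e = NULL; heap: [0-0 ALLOC][1-10 FREE][11-27 ALLOC][28-34 ALLOC][35-36 FREE]
Op 9: free(b) -> (freed b); heap: [0-10 FREE][11-27 ALLOC][28-34 ALLOC][35-36 FREE]
Free blocks: [11 2] total_free=13 largest=11 -> 100*(13-11)/13 = 200/13 ≈ 15.385 -> rounds to 15

Answer: 15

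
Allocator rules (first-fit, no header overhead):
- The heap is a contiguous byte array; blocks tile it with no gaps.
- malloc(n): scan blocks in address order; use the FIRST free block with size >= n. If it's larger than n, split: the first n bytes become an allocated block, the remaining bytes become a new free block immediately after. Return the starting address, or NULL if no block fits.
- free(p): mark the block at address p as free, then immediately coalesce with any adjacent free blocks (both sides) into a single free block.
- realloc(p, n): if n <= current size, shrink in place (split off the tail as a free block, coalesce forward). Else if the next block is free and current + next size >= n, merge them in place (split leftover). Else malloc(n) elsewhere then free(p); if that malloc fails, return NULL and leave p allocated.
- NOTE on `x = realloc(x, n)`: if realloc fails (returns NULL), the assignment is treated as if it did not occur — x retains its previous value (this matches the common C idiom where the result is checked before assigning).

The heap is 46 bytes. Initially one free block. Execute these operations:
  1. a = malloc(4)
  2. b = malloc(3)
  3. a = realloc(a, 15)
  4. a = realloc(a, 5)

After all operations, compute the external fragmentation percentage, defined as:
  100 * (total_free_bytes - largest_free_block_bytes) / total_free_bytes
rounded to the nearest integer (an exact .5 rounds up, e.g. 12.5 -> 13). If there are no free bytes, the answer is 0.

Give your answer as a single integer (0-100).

Answer: 11

Derivation:
Op 1: a = malloc(4) -> a = 0; heap: [0-3 ALLOC][4-45 FREE]
Op 2: b = malloc(3) -> b = 4; heap: [0-3 ALLOC][4-6 ALLOC][7-45 FREE]
Op 3: a = realloc(a, 15) -> a = 7; heap: [0-3 FREE][4-6 ALLOC][7-21 ALLOC][22-45 FREE]
Op 4: a = realloc(a, 5) -> a = 7; heap: [0-3 FREE][4-6 ALLOC][7-11 ALLOC][12-45 FREE]
Free blocks: [4 34] total_free=38 largest=34 -> 100*(38-34)/38 = 400/38 ≈ 10.526 -> rounds to 11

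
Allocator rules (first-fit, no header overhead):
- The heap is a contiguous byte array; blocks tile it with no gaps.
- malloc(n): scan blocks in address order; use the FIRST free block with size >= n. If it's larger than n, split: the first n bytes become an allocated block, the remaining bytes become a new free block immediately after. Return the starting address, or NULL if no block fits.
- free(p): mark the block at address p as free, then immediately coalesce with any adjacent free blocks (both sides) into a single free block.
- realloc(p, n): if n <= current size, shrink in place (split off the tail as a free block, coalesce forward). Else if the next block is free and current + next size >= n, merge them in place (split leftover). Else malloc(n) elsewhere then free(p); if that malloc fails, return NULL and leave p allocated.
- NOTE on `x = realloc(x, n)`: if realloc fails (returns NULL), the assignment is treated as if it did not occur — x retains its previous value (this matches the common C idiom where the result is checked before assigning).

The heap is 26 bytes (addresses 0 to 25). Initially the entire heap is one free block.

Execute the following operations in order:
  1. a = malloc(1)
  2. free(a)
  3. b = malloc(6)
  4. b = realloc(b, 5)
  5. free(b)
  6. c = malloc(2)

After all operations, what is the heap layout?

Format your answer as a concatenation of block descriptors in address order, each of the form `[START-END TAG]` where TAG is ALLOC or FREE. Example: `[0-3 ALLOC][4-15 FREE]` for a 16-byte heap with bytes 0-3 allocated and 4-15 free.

Answer: [0-1 ALLOC][2-25 FREE]

Derivation:
Op 1: a = malloc(1) -> a = 0; heap: [0-0 ALLOC][1-25 FREE]
Op 2: free(a) -> (freed a); heap: [0-25 FREE]
Op 3: b = malloc(6) -> b = 0; heap: [0-5 ALLOC][6-25 FREE]
Op 4: b = realloc(b, 5) -> b = 0; heap: [0-4 ALLOC][5-25 FREE]
Op 5: free(b) -> (freed b); heap: [0-25 FREE]
Op 6: c = malloc(2) -> c = 0; heap: [0-1 ALLOC][2-25 FREE]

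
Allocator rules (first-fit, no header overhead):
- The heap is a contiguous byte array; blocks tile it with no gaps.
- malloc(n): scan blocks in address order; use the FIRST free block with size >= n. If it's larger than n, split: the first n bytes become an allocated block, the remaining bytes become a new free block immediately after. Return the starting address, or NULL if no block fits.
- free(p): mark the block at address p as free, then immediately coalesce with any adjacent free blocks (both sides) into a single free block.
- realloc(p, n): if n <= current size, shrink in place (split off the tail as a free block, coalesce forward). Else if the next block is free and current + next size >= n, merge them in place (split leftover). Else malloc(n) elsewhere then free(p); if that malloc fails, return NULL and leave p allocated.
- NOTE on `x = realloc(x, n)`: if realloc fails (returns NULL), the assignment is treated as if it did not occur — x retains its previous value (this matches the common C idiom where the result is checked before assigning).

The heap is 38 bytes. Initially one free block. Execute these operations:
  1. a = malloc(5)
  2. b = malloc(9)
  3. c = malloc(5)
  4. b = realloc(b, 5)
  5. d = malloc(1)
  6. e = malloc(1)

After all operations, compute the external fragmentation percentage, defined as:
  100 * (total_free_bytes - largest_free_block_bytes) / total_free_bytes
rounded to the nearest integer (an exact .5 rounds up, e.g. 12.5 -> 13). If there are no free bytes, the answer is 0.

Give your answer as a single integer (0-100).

Op 1: a = malloc(5) -> a = 0; heap: [0-4 ALLOC][5-37 FREE]
Op 2: b = malloc(9) -> b = 5; heap: [0-4 ALLOC][5-13 ALLOC][14-37 FREE]
Op 3: c = malloc(5) -> c = 14; heap: [0-4 ALLOC][5-13 ALLOC][14-18 ALLOC][19-37 FREE]
Op 4: b = realloc(b, 5) -> b = 5; heap: [0-4 ALLOC][5-9 ALLOC][10-13 FREE][14-18 ALLOC][19-37 FREE]
Op 5: d = malloc(1) -> d = 10; heap: [0-4 ALLOC][5-9 ALLOC][10-10 ALLOC][11-13 FREE][14-18 ALLOC][19-37 FREE]
Op 6: e = malloc(1) -> e = 11; heap: [0-4 ALLOC][5-9 ALLOC][10-10 ALLOC][11-11 ALLOC][12-13 FREE][14-18 ALLOC][19-37 FREE]
Free blocks: [2 19] total_free=21 largest=19 -> 100*(21-19)/21 = 200/21 ≈ 9.524 -> rounds to 10

Answer: 10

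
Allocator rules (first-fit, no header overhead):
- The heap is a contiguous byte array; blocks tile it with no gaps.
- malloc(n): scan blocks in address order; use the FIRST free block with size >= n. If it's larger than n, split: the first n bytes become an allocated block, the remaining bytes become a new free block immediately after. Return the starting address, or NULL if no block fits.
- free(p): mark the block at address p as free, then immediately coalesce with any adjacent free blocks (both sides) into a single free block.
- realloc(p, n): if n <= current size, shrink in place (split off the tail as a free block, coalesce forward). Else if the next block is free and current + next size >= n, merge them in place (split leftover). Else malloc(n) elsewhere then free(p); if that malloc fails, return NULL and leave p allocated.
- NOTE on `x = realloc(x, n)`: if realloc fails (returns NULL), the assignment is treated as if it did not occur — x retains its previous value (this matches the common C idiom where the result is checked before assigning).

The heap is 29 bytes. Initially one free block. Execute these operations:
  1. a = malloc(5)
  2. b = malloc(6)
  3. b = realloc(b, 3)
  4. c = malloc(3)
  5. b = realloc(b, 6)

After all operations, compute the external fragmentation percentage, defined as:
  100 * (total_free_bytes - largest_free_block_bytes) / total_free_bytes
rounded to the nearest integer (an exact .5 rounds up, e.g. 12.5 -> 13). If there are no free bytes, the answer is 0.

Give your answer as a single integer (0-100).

Op 1: a = malloc(5) -> a = 0; heap: [0-4 ALLOC][5-28 FREE]
Op 2: b = malloc(6) -> b = 5; heap: [0-4 ALLOC][5-10 ALLOC][11-28 FREE]
Op 3: b = realloc(b, 3) -> b = 5; heap: [0-4 ALLOC][5-7 ALLOC][8-28 FREE]
Op 4: c = malloc(3) -> c = 8; heap: [0-4 ALLOC][5-7 ALLOC][8-10 ALLOC][11-28 FREE]
Op 5: b = realloc(b, 6) -> b = 11; heap: [0-4 ALLOC][5-7 FREE][8-10 ALLOC][11-16 ALLOC][17-28 FREE]
Free blocks: [3 12] total_free=15 largest=12 -> 100*(15-12)/15 = 300/15 = 20

Answer: 20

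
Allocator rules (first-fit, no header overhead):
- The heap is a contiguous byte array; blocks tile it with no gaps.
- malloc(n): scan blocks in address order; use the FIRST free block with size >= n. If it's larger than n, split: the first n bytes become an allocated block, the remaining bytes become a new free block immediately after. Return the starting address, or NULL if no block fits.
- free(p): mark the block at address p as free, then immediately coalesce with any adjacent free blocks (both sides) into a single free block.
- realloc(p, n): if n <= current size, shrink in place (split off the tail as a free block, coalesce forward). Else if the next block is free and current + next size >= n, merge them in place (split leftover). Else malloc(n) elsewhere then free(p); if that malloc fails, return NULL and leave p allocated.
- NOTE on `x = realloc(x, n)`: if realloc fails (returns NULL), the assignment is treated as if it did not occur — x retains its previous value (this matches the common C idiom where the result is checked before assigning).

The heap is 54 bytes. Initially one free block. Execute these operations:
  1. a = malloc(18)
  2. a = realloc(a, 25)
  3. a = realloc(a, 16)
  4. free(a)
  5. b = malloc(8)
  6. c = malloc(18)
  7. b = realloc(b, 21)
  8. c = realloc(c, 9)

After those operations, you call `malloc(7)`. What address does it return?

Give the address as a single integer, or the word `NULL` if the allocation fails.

Answer: 0

Derivation:
Op 1: a = malloc(18) -> a = 0; heap: [0-17 ALLOC][18-53 FREE]
Op 2: a = realloc(a, 25) -> a = 0; heap: [0-24 ALLOC][25-53 FREE]
Op 3: a = realloc(a, 16) -> a = 0; heap: [0-15 ALLOC][16-53 FREE]
Op 4: free(a) -> (freed a); heap: [0-53 FREE]
Op 5: b = malloc(8) -> b = 0; heap: [0-7 ALLOC][8-53 FREE]
Op 6: c = malloc(18) -> c = 8; heap: [0-7 ALLOC][8-25 ALLOC][26-53 FREE]
Op 7: b = realloc(b, 21) -> b = 26; heap: [0-7 FREE][8-25 ALLOC][26-46 ALLOC][47-53 FREE]
Op 8: c = realloc(c, 9) -> c = 8; heap: [0-7 FREE][8-16 ALLOC][17-25 FREE][26-46 ALLOC][47-53 FREE]
malloc(7): first-fit scan over [0-7 FREE][8-16 ALLOC][17-25 FREE][26-46 ALLOC][47-53 FREE] -> 0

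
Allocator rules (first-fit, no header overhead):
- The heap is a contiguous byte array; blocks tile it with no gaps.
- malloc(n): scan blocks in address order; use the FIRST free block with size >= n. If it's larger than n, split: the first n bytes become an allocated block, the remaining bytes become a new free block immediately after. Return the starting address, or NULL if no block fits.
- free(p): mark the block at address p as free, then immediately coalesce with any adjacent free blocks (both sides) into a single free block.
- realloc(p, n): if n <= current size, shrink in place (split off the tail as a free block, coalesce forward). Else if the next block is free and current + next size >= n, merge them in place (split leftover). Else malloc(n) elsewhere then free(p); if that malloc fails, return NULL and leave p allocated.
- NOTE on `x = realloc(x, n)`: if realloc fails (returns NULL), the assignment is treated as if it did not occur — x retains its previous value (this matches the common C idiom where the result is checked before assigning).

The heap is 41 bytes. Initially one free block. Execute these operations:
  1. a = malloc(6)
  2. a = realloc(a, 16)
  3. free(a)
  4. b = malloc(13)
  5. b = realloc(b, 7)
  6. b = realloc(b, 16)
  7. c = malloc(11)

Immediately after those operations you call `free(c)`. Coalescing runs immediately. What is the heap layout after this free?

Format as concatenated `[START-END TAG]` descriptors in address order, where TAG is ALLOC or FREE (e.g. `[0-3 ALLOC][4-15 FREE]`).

Op 1: a = malloc(6) -> a = 0; heap: [0-5 ALLOC][6-40 FREE]
Op 2: a = realloc(a, 16) -> a = 0; heap: [0-15 ALLOC][16-40 FREE]
Op 3: free(a) -> (freed a); heap: [0-40 FREE]
Op 4: b = malloc(13) -> b = 0; heap: [0-12 ALLOC][13-40 FREE]
Op 5: b = realloc(b, 7) -> b = 0; heap: [0-6 ALLOC][7-40 FREE]
Op 6: b = realloc(b, 16) -> b = 0; heap: [0-15 ALLOC][16-40 FREE]
Op 7: c = malloc(11) -> c = 16; heap: [0-15 ALLOC][16-26 ALLOC][27-40 FREE]
free(c): c = 16 -> block [16-26 ALLOC]; mark free, coalesce with adjacent free neighbors -> [0-15 ALLOC][16-40 FREE]

Answer: [0-15 ALLOC][16-40 FREE]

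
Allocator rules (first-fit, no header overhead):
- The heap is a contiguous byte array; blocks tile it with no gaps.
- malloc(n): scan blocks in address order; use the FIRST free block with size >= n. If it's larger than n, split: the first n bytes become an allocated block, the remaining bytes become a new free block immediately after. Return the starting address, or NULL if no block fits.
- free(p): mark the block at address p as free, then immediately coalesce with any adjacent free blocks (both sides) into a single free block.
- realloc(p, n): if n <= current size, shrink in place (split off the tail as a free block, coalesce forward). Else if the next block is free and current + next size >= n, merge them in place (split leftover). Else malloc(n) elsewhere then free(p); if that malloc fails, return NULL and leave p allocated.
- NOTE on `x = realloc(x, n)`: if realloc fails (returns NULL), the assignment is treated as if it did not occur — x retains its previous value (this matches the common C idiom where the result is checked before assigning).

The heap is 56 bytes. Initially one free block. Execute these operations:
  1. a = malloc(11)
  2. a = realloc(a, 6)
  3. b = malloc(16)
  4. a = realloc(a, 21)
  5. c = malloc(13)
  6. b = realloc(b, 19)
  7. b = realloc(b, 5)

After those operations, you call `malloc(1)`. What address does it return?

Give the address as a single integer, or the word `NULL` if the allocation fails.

Op 1: a = malloc(11) -> a = 0; heap: [0-10 ALLOC][11-55 FREE]
Op 2: a = realloc(a, 6) -> a = 0; heap: [0-5 ALLOC][6-55 FREE]
Op 3: b = malloc(16) -> b = 6; heap: [0-5 ALLOC][6-21 ALLOC][22-55 FREE]
Op 4: a = realloc(a, 21) -> a = 22; heap: [0-5 FREE][6-21 ALLOC][22-42 ALLOC][43-55 FREE]
Op 5: c = malloc(13) -> c = 43; heap: [0-5 FREE][6-21 ALLOC][22-42 ALLOC][43-55 ALLOC]
Op 6: b = realloc(b, 19) -> NULL (b unchanged); heap: [0-5 FREE][6-21 ALLOC][22-42 ALLOC][43-55 ALLOC]
Op 7: b = realloc(b, 5) -> b = 6; heap: [0-5 FREE][6-10 ALLOC][11-21 FREE][22-42 ALLOC][43-55 ALLOC]
malloc(1): first-fit scan over [0-5 FREE][6-10 ALLOC][11-21 FREE][22-42 ALLOC][43-55 ALLOC] -> 0

Answer: 0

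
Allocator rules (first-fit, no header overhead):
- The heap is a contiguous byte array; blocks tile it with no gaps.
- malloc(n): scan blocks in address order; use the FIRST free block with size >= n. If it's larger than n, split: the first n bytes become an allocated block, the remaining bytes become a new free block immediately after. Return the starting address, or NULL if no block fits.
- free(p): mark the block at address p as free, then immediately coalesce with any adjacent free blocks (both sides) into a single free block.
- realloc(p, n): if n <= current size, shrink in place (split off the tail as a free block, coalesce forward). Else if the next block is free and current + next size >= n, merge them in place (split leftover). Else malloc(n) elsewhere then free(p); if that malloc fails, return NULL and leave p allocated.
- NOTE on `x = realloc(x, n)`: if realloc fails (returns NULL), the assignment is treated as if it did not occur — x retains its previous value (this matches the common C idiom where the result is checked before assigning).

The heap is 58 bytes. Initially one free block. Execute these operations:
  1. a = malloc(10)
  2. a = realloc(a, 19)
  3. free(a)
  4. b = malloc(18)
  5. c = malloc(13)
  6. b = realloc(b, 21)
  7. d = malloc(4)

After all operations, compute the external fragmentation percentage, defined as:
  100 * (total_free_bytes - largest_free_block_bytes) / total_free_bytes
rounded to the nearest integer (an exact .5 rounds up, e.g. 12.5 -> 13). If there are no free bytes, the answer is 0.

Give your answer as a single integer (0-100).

Op 1: a = malloc(10) -> a = 0; heap: [0-9 ALLOC][10-57 FREE]
Op 2: a = realloc(a, 19) -> a = 0; heap: [0-18 ALLOC][19-57 FREE]
Op 3: free(a) -> (freed a); heap: [0-57 FREE]
Op 4: b = malloc(18) -> b = 0; heap: [0-17 ALLOC][18-57 FREE]
Op 5: c = malloc(13) -> c = 18; heap: [0-17 ALLOC][18-30 ALLOC][31-57 FREE]
Op 6: b = realloc(b, 21) -> b = 31; heap: [0-17 FREE][18-30 ALLOC][31-51 ALLOC][52-57 FREE]
Op 7: d = malloc(4) -> d = 0; heap: [0-3 ALLOC][4-17 FREE][18-30 ALLOC][31-51 ALLOC][52-57 FREE]
Free blocks: [14 6] total_free=20 largest=14 -> 100*(20-14)/20 = 600/20 = 30

Answer: 30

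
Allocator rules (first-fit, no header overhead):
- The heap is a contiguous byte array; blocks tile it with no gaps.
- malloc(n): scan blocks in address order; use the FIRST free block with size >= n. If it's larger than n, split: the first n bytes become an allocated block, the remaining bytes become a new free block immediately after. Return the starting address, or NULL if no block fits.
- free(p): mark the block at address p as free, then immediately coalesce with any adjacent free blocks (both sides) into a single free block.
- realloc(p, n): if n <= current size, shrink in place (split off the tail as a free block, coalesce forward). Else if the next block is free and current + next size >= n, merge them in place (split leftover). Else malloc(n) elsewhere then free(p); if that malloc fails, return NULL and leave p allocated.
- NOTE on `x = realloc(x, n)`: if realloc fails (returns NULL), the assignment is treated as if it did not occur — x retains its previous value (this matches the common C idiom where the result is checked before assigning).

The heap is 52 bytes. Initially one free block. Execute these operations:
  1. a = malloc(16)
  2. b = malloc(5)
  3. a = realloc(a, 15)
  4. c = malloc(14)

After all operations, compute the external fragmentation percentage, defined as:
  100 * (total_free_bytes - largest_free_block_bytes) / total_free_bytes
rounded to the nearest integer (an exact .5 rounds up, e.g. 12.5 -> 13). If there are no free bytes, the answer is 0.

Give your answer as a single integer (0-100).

Answer: 6

Derivation:
Op 1: a = malloc(16) -> a = 0; heap: [0-15 ALLOC][16-51 FREE]
Op 2: b = malloc(5) -> b = 16; heap: [0-15 ALLOC][16-20 ALLOC][21-51 FREE]
Op 3: a = realloc(a, 15) -> a = 0; heap: [0-14 ALLOC][15-15 FREE][16-20 ALLOC][21-51 FREE]
Op 4: c = malloc(14) -> c = 21; heap: [0-14 ALLOC][15-15 FREE][16-20 ALLOC][21-34 ALLOC][35-51 FREE]
Free blocks: [1 17] total_free=18 largest=17 -> 100*(18-17)/18 = 100/18 ≈ 5.556 -> rounds to 6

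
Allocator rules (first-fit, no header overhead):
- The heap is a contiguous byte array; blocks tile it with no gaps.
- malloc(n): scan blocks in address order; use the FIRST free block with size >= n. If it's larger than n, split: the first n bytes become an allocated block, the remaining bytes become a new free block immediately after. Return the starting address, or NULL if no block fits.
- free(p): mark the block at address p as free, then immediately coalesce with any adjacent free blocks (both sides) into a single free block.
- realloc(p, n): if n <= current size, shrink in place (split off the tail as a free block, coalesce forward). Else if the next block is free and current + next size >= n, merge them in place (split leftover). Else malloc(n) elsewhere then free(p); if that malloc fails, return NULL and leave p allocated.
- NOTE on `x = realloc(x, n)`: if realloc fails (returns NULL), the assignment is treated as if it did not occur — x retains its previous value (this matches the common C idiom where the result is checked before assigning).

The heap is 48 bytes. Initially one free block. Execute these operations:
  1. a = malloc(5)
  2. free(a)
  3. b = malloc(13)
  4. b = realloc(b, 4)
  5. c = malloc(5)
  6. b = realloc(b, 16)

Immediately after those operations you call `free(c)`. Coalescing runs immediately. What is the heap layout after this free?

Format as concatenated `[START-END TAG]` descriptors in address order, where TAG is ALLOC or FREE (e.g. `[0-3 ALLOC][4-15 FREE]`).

Op 1: a = malloc(5) -> a = 0; heap: [0-4 ALLOC][5-47 FREE]
Op 2: free(a) -> (freed a); heap: [0-47 FREE]
Op 3: b = malloc(13) -> b = 0; heap: [0-12 ALLOC][13-47 FREE]
Op 4: b = realloc(b, 4) -> b = 0; heap: [0-3 ALLOC][4-47 FREE]
Op 5: c = malloc(5) -> c = 4; heap: [0-3 ALLOC][4-8 ALLOC][9-47 FREE]
Op 6: b = realloc(b, 16) -> b = 9; heap: [0-3 FREE][4-8 ALLOC][9-24 ALLOC][25-47 FREE]
free(c): c = 4 -> block [4-8 ALLOC]; mark free, coalesce with adjacent free neighbors -> [0-8 FREE][9-24 ALLOC][25-47 FREE]

Answer: [0-8 FREE][9-24 ALLOC][25-47 FREE]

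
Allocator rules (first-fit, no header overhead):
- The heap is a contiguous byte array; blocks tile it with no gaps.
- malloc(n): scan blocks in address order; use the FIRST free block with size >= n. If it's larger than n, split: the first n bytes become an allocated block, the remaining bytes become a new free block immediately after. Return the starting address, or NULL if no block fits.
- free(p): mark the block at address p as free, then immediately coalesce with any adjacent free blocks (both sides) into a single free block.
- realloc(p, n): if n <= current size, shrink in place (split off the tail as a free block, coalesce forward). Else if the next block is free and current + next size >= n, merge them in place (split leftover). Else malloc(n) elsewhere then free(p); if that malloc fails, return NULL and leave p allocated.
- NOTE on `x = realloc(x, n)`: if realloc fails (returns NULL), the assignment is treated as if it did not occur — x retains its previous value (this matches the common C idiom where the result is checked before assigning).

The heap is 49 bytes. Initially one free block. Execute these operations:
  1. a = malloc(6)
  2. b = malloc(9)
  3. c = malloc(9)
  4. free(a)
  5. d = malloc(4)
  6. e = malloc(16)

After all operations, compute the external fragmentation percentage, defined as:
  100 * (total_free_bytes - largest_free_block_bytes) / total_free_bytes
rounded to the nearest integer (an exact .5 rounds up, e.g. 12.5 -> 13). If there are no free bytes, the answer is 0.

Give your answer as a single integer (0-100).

Op 1: a = malloc(6) -> a = 0; heap: [0-5 ALLOC][6-48 FREE]
Op 2: b = malloc(9) -> b = 6; heap: [0-5 ALLOC][6-14 ALLOC][15-48 FREE]
Op 3: c = malloc(9) -> c = 15; heap: [0-5 ALLOC][6-14 ALLOC][15-23 ALLOC][24-48 FREE]
Op 4: free(a) -> (freed a); heap: [0-5 FREE][6-14 ALLOC][15-23 ALLOC][24-48 FREE]
Op 5: d = malloc(4) -> d = 0; heap: [0-3 ALLOC][4-5 FREE][6-14 ALLOC][15-23 ALLOC][24-48 FREE]
Op 6: e = malloc(16) -> e = 24; heap: [0-3 ALLOC][4-5 FREE][6-14 ALLOC][15-23 ALLOC][24-39 ALLOC][40-48 FREE]
Free blocks: [2 9] total_free=11 largest=9 -> 100*(11-9)/11 = 200/11 ≈ 18.182 -> rounds to 18

Answer: 18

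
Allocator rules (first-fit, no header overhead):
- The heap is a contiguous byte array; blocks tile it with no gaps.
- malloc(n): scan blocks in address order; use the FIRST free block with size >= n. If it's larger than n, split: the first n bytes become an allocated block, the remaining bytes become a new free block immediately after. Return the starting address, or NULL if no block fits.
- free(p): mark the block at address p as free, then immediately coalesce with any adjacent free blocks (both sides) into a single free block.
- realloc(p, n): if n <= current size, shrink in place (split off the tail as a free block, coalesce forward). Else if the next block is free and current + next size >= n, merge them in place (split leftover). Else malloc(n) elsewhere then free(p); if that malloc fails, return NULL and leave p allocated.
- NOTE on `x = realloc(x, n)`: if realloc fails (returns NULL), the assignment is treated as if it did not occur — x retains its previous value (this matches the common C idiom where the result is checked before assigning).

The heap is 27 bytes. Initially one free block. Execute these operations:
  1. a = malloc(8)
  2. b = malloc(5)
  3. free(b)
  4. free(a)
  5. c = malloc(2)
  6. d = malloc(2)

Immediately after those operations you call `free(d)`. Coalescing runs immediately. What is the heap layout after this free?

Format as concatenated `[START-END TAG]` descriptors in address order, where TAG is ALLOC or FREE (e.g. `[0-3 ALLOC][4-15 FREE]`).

Op 1: a = malloc(8) -> a = 0; heap: [0-7 ALLOC][8-26 FREE]
Op 2: b = malloc(5) -> b = 8; heap: [0-7 ALLOC][8-12 ALLOC][13-26 FREE]
Op 3: free(b) -> (freed b); heap: [0-7 ALLOC][8-26 FREE]
Op 4: free(a) -> (freed a); heap: [0-26 FREE]
Op 5: c = malloc(2) -> c = 0; heap: [0-1 ALLOC][2-26 FREE]
Op 6: d = malloc(2) -> d = 2; heap: [0-1 ALLOC][2-3 ALLOC][4-26 FREE]
free(d): d = 2 -> block [2-3 ALLOC]; mark free, coalesce with adjacent free neighbors -> [0-1 ALLOC][2-26 FREE]

Answer: [0-1 ALLOC][2-26 FREE]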